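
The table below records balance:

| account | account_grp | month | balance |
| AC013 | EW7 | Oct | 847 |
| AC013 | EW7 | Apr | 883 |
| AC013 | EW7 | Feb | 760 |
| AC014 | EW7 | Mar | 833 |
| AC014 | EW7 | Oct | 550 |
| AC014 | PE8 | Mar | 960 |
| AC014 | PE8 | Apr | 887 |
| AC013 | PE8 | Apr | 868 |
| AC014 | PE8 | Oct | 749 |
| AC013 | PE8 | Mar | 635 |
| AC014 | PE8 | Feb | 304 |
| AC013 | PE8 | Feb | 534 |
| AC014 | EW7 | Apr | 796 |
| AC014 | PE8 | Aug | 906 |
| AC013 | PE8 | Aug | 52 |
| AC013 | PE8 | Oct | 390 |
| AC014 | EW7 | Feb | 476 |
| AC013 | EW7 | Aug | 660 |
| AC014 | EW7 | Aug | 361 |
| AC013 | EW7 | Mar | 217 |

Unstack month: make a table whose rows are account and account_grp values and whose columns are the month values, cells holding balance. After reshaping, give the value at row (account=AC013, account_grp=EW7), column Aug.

660

Wide layout: rows indexed by account and account_grp, columns are the 5 distinct month values (Oct, Apr, Feb, Mar, Aug).
Cell (account=AC013, account_grp=EW7, month=Aug) draws from the long row where account=AC013, account_grp=EW7 and month=Aug, which has balance=660.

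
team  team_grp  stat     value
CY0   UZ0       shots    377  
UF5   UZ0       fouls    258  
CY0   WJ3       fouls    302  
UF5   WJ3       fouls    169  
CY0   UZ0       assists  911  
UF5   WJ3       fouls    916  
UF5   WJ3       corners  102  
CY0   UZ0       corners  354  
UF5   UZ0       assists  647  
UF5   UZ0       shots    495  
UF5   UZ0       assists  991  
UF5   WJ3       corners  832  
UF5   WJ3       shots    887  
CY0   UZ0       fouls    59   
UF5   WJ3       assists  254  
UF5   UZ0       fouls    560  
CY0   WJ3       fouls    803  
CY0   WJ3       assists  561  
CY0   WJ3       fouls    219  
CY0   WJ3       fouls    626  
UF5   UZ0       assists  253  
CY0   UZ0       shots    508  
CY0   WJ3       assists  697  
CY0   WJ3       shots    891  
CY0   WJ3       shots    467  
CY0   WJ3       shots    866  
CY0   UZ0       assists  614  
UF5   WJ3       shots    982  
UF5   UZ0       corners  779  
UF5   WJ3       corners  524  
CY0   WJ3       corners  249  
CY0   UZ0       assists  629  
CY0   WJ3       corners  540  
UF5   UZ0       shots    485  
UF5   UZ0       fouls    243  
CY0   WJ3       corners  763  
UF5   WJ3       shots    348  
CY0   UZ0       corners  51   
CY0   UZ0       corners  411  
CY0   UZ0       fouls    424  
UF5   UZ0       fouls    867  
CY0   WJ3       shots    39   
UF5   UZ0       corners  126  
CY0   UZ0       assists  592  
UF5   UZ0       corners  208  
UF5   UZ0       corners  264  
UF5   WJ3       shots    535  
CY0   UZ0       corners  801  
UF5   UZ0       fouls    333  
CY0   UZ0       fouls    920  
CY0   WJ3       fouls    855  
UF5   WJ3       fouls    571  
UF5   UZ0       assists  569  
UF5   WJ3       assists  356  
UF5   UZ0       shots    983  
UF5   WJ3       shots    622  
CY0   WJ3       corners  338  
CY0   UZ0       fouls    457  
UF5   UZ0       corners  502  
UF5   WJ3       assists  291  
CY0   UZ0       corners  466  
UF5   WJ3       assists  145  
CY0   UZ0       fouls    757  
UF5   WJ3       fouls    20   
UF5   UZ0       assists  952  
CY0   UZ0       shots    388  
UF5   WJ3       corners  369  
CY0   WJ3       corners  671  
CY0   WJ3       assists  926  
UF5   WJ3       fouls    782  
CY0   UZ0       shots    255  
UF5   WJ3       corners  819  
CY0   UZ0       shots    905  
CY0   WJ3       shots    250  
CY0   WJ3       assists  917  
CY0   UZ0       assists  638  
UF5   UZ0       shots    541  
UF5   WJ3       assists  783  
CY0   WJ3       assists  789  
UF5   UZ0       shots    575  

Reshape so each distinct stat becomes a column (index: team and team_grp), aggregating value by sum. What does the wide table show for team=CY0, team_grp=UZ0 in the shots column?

Rows with team=CY0, team_grp=UZ0 and stat=shots: value values are 377, 508, 388, 255, 905.
377 + 508 + 388 + 255 + 905 = 2433.

2433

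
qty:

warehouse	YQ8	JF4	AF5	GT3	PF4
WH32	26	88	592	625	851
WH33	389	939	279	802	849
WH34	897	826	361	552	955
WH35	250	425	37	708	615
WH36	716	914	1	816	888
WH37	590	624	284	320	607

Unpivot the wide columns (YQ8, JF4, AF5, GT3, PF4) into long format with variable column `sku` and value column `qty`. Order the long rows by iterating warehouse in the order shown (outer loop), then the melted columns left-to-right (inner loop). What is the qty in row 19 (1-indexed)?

708

30 rows total (6 × 5). Row 19: index ⌊(19-1)/5⌋ = 3 into warehouse → WH35; (19-1) mod 5 = 3 into the melted columns → GT3.
So row 19 is (WH35, GT3, 708); qty = 708.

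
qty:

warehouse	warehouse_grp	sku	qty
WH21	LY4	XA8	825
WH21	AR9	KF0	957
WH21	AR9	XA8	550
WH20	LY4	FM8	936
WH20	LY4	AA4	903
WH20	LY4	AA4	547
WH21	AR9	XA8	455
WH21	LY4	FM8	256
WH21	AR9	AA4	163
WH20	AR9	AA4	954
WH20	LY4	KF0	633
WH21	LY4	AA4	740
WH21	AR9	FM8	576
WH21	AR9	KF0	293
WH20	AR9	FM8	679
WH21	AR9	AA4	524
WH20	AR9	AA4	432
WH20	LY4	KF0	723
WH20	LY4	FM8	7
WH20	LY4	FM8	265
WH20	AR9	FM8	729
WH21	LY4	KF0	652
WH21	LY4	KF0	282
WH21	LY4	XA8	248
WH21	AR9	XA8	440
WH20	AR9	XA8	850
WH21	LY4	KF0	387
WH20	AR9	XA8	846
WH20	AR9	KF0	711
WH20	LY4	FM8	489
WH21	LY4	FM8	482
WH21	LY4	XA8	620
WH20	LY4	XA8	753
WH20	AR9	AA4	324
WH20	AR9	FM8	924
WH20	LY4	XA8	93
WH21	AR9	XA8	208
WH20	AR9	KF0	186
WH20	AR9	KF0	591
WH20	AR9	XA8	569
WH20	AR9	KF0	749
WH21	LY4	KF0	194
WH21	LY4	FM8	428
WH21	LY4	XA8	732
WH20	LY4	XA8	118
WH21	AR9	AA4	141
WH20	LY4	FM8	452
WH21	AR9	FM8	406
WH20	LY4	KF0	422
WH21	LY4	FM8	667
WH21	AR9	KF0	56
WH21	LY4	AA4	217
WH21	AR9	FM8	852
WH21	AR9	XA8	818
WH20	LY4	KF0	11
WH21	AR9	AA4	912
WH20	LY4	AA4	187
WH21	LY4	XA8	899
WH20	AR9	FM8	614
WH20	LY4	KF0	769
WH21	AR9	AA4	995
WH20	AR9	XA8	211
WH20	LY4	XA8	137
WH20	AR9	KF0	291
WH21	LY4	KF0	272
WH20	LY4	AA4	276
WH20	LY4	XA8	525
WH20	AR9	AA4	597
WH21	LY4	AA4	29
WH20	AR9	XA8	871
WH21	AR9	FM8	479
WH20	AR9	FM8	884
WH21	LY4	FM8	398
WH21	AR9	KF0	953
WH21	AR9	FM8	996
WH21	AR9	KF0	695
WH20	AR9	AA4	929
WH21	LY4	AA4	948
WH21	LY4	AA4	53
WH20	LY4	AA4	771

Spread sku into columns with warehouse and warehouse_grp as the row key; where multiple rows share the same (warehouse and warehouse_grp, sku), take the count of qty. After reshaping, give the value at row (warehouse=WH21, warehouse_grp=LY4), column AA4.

5

Rows with warehouse=WH21, warehouse_grp=LY4 and sku=AA4: qty values are 740, 217, 29, 948, 53.
5 rows match — count = 5.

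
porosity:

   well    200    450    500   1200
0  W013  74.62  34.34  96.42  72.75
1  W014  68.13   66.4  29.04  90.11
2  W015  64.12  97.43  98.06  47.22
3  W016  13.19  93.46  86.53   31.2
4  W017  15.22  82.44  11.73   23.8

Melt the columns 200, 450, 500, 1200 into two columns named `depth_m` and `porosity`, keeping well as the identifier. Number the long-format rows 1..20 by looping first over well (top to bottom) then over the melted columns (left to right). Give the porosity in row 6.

20 rows total (5 × 4). Row 6: index ⌊(6-1)/4⌋ = 1 into well → W014; (6-1) mod 4 = 1 into the melted columns → 450.
So row 6 is (W014, 450, 66.4); porosity = 66.4.

66.4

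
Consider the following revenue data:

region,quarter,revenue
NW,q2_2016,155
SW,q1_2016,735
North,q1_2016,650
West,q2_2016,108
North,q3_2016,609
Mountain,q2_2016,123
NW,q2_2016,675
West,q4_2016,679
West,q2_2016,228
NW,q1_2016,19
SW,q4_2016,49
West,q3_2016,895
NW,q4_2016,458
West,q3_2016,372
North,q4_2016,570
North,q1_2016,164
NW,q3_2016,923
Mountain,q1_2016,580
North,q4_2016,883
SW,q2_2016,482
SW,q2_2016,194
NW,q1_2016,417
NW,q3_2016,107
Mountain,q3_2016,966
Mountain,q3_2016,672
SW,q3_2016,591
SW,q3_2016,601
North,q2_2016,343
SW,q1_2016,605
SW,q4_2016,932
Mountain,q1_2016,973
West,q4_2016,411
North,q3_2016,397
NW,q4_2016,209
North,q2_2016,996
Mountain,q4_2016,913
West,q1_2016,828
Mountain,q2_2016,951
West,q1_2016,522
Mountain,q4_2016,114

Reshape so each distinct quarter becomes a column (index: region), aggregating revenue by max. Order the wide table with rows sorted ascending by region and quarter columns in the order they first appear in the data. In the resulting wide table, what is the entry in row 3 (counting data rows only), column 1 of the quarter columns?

With rows sorted ascending by region, row 3 is region=North. quarter columns in first-appearance order: q2_2016, q1_2016, q3_2016, q4_2016; column 1 is q2_2016.
Long rows with region=North, quarter=q2_2016: max(343, 996) = 996.

996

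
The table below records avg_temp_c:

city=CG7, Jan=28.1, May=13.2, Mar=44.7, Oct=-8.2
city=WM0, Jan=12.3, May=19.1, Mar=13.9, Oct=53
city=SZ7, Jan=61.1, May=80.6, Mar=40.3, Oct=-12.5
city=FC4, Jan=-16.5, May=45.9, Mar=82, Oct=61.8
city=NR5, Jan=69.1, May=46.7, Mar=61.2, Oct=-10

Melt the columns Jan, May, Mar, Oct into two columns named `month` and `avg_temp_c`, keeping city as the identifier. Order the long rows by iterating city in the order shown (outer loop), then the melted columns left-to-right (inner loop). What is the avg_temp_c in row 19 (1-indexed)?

61.2

20 rows total (5 × 4). Row 19: index ⌊(19-1)/4⌋ = 4 into city → NR5; (19-1) mod 4 = 2 into the melted columns → Mar.
So row 19 is (NR5, Mar, 61.2); avg_temp_c = 61.2.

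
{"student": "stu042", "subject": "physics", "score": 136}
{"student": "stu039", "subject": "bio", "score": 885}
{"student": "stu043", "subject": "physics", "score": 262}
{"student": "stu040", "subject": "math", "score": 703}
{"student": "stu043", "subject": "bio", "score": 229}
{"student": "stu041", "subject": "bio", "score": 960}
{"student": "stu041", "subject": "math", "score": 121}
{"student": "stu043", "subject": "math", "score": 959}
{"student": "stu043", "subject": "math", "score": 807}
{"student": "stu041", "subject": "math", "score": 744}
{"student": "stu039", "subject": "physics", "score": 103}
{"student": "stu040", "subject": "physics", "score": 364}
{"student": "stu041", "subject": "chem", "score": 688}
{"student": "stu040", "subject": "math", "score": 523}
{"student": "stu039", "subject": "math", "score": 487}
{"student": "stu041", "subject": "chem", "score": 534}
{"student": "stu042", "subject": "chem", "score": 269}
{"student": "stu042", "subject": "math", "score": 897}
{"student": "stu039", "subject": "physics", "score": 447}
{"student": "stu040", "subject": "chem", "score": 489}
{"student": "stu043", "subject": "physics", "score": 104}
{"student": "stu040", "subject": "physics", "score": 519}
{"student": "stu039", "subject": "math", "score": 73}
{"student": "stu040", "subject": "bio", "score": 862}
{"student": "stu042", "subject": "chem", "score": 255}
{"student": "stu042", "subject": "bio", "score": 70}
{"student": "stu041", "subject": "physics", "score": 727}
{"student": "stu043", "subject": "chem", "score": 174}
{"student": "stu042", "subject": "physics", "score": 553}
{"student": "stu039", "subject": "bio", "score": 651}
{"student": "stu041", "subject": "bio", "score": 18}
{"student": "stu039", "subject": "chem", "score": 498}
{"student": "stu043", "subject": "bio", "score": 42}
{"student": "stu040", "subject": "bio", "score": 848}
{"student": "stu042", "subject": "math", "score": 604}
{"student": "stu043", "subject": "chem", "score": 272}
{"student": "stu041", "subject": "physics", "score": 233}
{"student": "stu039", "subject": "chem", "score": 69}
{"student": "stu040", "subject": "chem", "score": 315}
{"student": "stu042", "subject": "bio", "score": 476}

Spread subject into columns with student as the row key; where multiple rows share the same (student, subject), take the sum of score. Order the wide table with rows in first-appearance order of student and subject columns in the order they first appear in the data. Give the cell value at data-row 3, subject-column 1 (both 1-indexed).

366

With rows in first-appearance order of student, row 3 is student=stu043. subject columns in first-appearance order: physics, bio, math, chem; column 1 is physics.
Long rows with student=stu043, subject=physics: 262 + 104 = 366.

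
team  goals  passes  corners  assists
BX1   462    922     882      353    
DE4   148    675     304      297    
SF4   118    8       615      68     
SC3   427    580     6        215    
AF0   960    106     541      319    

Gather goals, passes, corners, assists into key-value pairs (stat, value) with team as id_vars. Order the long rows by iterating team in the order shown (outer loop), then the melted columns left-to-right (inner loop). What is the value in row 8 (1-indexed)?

297

20 rows total (5 × 4). Row 8: index ⌊(8-1)/4⌋ = 1 into team → DE4; (8-1) mod 4 = 3 into the melted columns → assists.
So row 8 is (DE4, assists, 297); value = 297.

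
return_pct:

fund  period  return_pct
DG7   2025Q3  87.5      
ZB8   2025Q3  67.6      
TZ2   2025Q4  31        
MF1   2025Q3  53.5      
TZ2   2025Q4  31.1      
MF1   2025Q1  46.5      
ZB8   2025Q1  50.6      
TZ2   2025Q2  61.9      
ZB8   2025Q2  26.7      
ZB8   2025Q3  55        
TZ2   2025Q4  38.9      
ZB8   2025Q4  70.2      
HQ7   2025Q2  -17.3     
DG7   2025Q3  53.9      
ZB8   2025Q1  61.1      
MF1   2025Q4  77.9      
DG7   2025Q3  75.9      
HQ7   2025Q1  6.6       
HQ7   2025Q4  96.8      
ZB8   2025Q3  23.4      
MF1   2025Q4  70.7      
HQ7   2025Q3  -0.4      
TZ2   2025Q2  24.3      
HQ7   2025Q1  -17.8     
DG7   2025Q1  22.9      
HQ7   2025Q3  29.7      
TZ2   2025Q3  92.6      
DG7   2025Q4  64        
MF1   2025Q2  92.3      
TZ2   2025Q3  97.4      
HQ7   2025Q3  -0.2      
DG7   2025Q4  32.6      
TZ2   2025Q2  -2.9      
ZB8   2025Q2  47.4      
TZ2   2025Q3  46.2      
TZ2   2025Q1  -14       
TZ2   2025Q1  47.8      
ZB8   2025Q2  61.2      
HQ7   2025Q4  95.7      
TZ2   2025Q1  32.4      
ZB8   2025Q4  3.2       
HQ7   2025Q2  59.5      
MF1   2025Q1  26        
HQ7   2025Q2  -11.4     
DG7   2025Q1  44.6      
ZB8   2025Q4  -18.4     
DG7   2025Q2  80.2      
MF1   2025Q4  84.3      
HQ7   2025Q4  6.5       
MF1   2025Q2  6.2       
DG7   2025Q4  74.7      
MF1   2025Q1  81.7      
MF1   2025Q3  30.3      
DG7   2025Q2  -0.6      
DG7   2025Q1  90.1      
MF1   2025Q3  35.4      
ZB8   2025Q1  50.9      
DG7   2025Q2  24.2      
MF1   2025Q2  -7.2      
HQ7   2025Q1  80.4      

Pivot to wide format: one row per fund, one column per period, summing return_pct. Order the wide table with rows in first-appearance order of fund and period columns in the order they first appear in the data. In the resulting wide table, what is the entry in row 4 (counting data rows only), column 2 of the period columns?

232.9

With rows in first-appearance order of fund, row 4 is fund=MF1. period columns in first-appearance order: 2025Q3, 2025Q4, 2025Q1, 2025Q2; column 2 is 2025Q4.
Long rows with fund=MF1, period=2025Q4: 77.9 + 70.7 + 84.3 = 232.9.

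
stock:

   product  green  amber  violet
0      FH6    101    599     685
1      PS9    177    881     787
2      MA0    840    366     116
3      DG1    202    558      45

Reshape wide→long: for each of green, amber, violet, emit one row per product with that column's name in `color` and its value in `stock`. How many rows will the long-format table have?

12

4 product values × 3 melted columns = 12 rows.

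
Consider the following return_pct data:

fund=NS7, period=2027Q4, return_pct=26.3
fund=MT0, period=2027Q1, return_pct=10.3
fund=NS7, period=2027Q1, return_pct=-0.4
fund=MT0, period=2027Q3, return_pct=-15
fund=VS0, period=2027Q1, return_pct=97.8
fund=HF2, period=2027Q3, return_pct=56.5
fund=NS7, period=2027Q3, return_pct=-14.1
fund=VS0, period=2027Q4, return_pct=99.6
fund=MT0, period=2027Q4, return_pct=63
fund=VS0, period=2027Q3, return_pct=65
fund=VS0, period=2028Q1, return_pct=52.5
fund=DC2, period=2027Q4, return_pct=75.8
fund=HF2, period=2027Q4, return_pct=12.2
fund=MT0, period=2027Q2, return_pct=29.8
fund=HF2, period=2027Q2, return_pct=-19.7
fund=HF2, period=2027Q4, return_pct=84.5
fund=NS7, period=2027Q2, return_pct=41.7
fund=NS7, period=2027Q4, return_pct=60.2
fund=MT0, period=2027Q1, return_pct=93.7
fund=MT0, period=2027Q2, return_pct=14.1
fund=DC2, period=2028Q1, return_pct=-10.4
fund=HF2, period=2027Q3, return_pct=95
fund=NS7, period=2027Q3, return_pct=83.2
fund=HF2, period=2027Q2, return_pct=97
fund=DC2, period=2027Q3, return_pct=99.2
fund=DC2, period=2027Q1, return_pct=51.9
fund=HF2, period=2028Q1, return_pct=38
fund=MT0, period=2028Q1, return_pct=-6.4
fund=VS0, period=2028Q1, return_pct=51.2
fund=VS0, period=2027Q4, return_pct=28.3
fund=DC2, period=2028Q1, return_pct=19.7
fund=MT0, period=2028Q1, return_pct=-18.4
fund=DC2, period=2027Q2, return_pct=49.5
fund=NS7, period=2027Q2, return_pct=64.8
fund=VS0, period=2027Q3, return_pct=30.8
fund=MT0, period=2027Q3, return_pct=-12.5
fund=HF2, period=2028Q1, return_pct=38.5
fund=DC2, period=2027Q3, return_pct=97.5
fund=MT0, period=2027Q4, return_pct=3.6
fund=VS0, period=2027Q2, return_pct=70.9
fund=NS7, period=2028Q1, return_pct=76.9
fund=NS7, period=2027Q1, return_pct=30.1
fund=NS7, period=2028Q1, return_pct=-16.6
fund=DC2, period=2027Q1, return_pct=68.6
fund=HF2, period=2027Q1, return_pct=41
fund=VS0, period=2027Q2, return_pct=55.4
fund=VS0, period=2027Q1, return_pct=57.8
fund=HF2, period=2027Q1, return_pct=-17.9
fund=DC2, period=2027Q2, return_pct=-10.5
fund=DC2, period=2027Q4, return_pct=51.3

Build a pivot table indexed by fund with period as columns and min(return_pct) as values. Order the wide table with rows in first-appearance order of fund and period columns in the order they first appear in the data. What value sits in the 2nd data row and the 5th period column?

With rows in first-appearance order of fund, row 2 is fund=MT0. period columns in first-appearance order: 2027Q4, 2027Q1, 2027Q3, 2028Q1, 2027Q2; column 5 is 2027Q2.
Long rows with fund=MT0, period=2027Q2: min(29.8, 14.1) = 14.1.

14.1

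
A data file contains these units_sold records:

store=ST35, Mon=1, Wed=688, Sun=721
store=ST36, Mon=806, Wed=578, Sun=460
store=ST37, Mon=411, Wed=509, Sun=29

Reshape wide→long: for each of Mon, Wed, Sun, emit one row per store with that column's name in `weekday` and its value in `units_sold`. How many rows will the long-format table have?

9

3 store values × 3 melted columns = 9 rows.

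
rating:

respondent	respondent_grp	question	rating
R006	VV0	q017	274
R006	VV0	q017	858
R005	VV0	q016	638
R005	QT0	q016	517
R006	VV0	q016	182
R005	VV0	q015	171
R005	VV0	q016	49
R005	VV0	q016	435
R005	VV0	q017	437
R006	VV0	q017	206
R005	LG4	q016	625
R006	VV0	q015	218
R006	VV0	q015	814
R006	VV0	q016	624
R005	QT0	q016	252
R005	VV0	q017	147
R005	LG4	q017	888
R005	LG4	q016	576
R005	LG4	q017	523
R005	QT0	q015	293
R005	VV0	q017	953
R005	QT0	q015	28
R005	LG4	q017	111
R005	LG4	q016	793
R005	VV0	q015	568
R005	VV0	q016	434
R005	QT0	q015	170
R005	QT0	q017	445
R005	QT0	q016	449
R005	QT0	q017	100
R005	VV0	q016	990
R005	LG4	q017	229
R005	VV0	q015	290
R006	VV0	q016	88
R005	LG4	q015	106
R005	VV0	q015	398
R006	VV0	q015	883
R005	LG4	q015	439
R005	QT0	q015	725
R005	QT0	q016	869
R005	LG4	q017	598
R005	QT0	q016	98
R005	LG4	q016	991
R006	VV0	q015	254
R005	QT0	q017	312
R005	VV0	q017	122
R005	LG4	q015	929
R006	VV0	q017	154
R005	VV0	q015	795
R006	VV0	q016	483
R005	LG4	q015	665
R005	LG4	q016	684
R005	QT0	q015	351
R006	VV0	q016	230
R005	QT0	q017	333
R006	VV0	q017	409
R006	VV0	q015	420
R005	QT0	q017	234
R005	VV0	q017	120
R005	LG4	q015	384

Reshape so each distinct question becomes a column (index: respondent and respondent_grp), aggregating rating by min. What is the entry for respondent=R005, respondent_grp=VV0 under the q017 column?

120

Rows with respondent=R005, respondent_grp=VV0 and question=q017: rating values are 437, 147, 953, 122, 120.
min(437, 147, 953, 122, 120) = 120.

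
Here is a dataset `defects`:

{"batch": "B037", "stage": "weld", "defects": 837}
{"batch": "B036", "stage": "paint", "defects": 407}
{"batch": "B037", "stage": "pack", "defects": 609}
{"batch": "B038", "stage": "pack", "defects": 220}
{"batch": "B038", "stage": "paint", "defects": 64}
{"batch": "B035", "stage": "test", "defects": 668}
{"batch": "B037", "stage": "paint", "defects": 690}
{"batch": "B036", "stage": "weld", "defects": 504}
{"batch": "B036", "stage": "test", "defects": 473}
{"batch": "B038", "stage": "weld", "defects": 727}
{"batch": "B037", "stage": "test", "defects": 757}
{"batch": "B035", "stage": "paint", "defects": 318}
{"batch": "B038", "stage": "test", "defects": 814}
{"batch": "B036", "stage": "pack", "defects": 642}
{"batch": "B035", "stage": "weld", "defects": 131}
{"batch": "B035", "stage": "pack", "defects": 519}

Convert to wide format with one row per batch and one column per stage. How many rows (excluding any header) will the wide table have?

4

4 distinct batch values → 4 rows.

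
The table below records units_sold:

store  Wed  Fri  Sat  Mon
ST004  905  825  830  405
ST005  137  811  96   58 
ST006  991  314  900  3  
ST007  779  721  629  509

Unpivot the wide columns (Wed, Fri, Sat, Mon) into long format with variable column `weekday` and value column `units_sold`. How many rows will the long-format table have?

4 store values × 4 melted columns = 16 rows.

16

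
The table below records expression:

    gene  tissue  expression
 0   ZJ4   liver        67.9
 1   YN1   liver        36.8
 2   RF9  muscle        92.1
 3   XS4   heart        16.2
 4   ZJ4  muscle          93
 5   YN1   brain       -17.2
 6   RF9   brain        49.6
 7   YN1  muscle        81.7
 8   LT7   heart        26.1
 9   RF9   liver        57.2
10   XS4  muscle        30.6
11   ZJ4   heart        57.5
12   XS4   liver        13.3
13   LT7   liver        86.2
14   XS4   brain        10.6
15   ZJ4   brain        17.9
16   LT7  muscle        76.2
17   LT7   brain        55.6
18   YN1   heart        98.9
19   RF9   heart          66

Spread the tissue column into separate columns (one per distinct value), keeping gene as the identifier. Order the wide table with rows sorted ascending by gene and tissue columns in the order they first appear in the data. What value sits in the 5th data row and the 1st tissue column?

67.9

With rows sorted ascending by gene, row 5 is gene=ZJ4. tissue columns in first-appearance order: liver, muscle, heart, brain; column 1 is liver.
Long rows with gene=ZJ4, tissue=liver: expression = 67.9.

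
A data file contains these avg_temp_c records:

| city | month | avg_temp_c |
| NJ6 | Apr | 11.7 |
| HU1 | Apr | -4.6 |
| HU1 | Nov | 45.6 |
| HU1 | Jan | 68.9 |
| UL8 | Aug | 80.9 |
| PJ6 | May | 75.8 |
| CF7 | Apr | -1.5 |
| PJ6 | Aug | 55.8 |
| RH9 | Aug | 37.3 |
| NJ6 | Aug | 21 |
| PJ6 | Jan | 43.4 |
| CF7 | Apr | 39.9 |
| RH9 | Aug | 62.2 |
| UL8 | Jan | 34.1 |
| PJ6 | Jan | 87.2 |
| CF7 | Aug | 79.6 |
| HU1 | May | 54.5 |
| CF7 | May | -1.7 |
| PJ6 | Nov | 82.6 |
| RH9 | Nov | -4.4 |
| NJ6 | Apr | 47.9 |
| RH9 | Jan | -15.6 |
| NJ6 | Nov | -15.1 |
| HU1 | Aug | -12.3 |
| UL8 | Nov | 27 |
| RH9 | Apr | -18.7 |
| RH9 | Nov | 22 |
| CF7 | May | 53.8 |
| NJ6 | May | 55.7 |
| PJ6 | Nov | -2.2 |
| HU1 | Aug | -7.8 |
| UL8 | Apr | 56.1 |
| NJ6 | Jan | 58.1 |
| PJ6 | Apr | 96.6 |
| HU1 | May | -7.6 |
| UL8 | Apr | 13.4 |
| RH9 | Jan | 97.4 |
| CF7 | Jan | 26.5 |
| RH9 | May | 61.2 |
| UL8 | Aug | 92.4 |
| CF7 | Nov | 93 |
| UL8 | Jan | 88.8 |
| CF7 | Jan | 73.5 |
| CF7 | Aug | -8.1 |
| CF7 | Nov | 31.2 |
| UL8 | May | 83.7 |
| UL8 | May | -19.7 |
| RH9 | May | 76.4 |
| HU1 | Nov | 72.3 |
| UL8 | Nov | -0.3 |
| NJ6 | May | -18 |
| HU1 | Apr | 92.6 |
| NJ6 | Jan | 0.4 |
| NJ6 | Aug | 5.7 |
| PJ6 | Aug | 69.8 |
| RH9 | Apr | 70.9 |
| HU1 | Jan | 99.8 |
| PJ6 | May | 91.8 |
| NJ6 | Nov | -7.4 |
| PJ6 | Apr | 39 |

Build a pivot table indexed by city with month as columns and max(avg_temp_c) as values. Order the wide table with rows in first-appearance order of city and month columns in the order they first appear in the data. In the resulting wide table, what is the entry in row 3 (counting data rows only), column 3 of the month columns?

88.8

With rows in first-appearance order of city, row 3 is city=UL8. month columns in first-appearance order: Apr, Nov, Jan, Aug, May; column 3 is Jan.
Long rows with city=UL8, month=Jan: max(34.1, 88.8) = 88.8.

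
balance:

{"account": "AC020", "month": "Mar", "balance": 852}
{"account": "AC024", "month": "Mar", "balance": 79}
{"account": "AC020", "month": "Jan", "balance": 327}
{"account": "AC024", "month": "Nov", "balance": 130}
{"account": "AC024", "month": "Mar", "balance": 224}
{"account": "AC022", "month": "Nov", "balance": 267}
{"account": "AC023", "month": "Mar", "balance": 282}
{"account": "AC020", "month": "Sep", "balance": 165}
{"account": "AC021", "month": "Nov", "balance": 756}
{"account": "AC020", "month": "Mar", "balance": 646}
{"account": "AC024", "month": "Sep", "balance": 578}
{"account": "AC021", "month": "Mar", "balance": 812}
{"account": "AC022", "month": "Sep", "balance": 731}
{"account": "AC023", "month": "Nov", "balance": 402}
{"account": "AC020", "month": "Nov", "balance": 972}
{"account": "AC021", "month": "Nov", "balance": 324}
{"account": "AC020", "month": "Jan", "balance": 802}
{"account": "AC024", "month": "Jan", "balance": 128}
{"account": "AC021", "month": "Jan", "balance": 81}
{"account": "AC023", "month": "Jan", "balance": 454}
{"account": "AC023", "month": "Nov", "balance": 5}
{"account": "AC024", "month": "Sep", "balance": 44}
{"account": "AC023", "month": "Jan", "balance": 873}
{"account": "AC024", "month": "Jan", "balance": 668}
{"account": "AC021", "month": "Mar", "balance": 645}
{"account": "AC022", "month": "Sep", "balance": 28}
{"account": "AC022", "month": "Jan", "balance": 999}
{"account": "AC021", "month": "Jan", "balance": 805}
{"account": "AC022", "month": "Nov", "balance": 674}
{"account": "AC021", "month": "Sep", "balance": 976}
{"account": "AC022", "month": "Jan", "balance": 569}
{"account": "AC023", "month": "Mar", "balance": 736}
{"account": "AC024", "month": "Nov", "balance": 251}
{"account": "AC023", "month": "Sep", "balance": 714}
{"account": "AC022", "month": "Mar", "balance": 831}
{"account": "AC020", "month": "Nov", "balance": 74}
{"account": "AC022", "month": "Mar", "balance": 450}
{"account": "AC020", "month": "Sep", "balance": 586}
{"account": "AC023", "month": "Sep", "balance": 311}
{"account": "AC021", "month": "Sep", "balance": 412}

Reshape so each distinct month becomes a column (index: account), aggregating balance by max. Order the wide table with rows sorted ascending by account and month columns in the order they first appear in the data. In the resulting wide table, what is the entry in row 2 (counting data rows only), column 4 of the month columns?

With rows sorted ascending by account, row 2 is account=AC021. month columns in first-appearance order: Mar, Jan, Nov, Sep; column 4 is Sep.
Long rows with account=AC021, month=Sep: max(976, 412) = 976.

976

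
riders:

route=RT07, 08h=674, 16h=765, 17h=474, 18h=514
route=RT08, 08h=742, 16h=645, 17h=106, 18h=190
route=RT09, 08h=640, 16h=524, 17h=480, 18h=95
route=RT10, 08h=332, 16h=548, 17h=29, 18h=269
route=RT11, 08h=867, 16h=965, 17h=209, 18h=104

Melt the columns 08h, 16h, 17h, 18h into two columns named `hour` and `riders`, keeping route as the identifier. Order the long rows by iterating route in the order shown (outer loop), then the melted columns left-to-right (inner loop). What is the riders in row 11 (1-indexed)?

480

20 rows total (5 × 4). Row 11: index ⌊(11-1)/4⌋ = 2 into route → RT09; (11-1) mod 4 = 2 into the melted columns → 17h.
So row 11 is (RT09, 17h, 480); riders = 480.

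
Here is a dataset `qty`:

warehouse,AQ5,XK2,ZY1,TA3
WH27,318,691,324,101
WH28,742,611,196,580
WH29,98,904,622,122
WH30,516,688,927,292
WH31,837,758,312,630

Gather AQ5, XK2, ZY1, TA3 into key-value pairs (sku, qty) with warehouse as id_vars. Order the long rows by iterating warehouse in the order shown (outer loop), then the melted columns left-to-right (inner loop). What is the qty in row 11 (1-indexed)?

20 rows total (5 × 4). Row 11: index ⌊(11-1)/4⌋ = 2 into warehouse → WH29; (11-1) mod 4 = 2 into the melted columns → ZY1.
So row 11 is (WH29, ZY1, 622); qty = 622.

622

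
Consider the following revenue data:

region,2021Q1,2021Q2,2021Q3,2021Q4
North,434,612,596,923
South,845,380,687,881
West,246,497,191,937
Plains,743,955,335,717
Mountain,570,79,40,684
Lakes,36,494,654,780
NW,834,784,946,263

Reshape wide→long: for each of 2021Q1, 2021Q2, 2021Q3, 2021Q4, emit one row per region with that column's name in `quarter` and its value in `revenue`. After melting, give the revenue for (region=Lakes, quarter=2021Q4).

780

Unpivoting turns each (region, wide-column) pair into one long row.
The wide cell at row Lakes, column 2021Q4 holds 780, so the long row (Lakes, 2021Q4) has revenue=780.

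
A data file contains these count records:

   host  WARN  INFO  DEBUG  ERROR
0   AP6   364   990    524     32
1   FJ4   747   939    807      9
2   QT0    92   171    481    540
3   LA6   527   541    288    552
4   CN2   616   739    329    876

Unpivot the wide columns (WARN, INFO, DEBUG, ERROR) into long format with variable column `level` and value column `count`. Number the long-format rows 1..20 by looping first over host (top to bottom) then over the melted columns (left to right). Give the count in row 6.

939

20 rows total (5 × 4). Row 6: index ⌊(6-1)/4⌋ = 1 into host → FJ4; (6-1) mod 4 = 1 into the melted columns → INFO.
So row 6 is (FJ4, INFO, 939); count = 939.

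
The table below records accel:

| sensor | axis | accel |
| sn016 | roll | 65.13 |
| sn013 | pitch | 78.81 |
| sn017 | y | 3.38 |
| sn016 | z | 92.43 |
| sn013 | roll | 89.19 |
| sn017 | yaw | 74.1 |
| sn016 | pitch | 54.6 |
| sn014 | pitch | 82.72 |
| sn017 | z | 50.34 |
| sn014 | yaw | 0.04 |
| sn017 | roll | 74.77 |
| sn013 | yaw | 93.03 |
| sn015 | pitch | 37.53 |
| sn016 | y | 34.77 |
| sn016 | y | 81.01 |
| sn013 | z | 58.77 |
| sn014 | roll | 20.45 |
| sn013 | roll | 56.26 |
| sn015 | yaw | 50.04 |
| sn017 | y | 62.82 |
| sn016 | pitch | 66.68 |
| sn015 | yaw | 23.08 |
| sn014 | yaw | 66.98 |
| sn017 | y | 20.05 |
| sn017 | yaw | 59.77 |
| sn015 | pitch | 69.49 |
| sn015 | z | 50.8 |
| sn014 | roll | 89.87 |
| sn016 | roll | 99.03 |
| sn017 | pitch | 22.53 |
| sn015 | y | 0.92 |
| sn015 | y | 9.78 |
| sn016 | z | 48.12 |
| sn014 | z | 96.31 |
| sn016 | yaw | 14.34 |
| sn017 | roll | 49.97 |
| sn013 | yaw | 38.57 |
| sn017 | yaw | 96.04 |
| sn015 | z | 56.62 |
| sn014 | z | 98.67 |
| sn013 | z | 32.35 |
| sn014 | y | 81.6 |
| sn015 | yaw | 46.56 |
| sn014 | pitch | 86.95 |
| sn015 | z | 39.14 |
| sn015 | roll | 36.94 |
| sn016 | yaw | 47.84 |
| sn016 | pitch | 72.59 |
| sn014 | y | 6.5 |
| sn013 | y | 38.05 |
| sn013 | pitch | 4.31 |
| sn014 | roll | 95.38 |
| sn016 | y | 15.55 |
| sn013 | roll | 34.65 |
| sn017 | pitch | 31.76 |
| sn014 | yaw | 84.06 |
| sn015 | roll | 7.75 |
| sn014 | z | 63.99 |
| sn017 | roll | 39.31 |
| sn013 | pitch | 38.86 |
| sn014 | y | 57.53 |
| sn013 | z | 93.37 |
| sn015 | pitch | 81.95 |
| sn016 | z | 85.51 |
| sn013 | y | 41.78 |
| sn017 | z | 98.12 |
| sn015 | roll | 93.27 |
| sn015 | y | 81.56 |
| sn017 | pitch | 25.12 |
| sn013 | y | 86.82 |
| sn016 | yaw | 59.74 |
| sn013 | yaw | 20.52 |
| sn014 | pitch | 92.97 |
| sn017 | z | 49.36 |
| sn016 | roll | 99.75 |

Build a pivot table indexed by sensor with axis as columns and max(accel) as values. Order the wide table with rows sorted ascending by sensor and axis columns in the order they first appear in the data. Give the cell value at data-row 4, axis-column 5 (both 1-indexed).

59.74

With rows sorted ascending by sensor, row 4 is sensor=sn016. axis columns in first-appearance order: roll, pitch, y, z, yaw; column 5 is yaw.
Long rows with sensor=sn016, axis=yaw: max(14.34, 47.84, 59.74) = 59.74.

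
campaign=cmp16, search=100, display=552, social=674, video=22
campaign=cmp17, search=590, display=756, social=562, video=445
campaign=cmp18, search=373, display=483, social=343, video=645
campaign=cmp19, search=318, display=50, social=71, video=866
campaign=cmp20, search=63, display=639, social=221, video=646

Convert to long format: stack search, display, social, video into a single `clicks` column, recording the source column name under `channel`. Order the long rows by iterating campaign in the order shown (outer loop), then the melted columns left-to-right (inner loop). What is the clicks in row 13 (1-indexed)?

20 rows total (5 × 4). Row 13: index ⌊(13-1)/4⌋ = 3 into campaign → cmp19; (13-1) mod 4 = 0 into the melted columns → search.
So row 13 is (cmp19, search, 318); clicks = 318.

318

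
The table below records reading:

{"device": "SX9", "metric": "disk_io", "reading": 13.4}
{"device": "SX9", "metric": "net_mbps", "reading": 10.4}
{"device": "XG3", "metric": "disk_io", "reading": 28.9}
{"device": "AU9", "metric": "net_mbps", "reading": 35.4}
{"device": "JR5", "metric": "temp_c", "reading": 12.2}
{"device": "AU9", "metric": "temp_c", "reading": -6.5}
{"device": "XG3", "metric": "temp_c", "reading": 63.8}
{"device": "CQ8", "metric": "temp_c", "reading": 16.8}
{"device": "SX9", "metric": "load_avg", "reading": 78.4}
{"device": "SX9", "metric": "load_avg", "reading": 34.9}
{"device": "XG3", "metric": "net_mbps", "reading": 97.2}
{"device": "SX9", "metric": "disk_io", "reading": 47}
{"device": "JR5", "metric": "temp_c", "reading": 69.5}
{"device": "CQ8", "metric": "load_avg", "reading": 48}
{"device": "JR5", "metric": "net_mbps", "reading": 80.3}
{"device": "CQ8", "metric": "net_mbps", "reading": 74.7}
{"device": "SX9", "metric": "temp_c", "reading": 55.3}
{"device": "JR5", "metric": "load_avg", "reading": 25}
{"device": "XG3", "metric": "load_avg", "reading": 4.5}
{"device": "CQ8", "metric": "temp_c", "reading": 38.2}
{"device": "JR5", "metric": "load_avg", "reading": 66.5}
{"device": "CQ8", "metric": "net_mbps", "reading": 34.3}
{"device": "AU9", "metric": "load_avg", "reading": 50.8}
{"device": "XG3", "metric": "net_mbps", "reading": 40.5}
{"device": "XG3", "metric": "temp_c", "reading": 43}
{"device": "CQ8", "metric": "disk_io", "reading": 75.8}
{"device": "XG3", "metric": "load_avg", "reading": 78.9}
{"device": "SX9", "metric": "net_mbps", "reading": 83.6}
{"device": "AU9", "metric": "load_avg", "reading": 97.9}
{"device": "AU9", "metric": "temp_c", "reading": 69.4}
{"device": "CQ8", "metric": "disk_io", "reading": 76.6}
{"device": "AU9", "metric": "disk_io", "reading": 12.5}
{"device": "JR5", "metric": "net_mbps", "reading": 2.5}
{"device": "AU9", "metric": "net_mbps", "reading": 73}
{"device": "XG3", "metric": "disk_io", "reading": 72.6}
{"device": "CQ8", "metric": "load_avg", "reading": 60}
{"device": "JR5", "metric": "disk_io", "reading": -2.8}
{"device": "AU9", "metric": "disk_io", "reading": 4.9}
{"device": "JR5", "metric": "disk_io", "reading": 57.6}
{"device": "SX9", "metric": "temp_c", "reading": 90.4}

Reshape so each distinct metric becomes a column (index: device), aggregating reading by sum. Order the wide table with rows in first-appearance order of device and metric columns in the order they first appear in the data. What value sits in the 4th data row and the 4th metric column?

91.5

With rows in first-appearance order of device, row 4 is device=JR5. metric columns in first-appearance order: disk_io, net_mbps, temp_c, load_avg; column 4 is load_avg.
Long rows with device=JR5, metric=load_avg: 25 + 66.5 = 91.5.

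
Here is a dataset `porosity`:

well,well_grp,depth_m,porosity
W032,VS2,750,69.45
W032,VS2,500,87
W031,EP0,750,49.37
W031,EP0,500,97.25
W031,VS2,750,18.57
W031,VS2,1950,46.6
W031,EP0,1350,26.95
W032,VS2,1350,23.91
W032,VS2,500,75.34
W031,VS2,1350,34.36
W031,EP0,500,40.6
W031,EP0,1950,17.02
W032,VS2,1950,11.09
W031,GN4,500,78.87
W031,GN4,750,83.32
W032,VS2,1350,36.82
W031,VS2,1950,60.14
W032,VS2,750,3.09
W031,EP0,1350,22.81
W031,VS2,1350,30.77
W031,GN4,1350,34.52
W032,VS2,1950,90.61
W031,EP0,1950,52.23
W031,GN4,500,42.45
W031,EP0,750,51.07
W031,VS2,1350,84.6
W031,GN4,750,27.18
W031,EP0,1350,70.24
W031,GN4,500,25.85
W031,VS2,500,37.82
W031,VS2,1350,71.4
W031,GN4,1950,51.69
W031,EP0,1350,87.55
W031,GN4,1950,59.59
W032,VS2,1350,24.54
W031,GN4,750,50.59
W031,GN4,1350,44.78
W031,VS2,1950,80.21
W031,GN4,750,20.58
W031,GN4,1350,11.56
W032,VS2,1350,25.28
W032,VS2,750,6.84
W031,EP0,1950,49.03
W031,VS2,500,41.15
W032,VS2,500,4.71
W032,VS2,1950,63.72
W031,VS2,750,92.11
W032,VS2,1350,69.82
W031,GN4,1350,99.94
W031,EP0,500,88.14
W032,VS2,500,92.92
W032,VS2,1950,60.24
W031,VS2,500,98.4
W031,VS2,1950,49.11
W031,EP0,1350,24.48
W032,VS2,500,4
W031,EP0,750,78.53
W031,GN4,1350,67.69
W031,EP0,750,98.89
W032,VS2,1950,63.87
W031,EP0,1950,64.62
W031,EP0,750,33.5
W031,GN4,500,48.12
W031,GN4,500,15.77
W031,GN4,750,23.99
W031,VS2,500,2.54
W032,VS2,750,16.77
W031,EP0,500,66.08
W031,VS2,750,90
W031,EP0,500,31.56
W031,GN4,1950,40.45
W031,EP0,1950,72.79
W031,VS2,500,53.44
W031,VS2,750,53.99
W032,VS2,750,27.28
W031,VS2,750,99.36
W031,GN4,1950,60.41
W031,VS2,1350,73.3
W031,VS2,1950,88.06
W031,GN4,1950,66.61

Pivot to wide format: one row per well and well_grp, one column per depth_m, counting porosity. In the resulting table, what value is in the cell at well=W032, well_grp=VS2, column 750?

5

Rows with well=W032, well_grp=VS2 and depth_m=750: porosity values are 69.45, 3.09, 6.84, 16.77, 27.28.
5 rows match — count = 5.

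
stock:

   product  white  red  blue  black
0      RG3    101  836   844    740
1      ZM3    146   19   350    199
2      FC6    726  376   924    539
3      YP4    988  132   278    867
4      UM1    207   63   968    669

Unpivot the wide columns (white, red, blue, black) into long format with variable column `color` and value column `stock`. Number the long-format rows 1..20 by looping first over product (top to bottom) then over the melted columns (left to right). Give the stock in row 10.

376

20 rows total (5 × 4). Row 10: index ⌊(10-1)/4⌋ = 2 into product → FC6; (10-1) mod 4 = 1 into the melted columns → red.
So row 10 is (FC6, red, 376); stock = 376.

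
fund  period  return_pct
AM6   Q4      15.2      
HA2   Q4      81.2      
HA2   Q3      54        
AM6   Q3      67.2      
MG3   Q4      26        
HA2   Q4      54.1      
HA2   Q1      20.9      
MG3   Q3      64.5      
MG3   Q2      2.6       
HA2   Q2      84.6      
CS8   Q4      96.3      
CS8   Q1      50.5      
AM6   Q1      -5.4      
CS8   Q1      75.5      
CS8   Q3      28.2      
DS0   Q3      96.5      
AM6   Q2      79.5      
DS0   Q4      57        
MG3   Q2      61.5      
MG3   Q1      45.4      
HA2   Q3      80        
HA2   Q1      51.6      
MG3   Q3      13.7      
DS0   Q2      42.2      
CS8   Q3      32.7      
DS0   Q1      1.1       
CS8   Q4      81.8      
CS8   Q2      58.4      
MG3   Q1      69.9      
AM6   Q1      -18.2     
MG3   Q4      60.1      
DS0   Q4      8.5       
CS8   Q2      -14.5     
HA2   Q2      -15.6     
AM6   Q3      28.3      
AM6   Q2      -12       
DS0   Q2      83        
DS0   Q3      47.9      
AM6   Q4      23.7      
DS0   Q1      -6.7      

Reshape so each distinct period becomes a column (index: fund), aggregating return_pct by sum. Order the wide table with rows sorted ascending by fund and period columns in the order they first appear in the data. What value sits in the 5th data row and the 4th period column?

With rows sorted ascending by fund, row 5 is fund=MG3. period columns in first-appearance order: Q4, Q3, Q1, Q2; column 4 is Q2.
Long rows with fund=MG3, period=Q2: 2.6 + 61.5 = 64.1.

64.1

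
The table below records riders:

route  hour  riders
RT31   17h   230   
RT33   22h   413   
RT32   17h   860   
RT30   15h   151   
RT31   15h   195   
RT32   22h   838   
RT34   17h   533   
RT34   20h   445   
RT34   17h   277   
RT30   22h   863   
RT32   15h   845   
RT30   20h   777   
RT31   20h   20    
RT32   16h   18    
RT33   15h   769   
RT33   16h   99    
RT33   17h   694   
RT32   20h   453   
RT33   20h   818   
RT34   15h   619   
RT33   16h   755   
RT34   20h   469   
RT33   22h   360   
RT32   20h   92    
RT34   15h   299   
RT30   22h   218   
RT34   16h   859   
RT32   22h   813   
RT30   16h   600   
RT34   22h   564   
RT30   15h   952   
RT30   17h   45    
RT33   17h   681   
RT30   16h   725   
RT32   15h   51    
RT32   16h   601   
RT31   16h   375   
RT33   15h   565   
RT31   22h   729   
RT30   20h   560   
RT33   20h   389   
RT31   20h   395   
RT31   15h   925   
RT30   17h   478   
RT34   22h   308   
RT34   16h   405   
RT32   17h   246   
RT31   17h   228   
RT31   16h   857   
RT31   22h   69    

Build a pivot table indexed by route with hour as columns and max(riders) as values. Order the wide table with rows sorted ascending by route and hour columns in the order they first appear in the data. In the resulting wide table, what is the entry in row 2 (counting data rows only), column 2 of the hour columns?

729

With rows sorted ascending by route, row 2 is route=RT31. hour columns in first-appearance order: 17h, 22h, 15h, 20h, 16h; column 2 is 22h.
Long rows with route=RT31, hour=22h: max(729, 69) = 729.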